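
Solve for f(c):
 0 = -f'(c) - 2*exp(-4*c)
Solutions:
 f(c) = C1 + exp(-4*c)/2


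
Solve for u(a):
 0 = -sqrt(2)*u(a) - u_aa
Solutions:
 u(a) = C1*sin(2^(1/4)*a) + C2*cos(2^(1/4)*a)


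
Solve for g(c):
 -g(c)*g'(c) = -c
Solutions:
 g(c) = -sqrt(C1 + c^2)
 g(c) = sqrt(C1 + c^2)


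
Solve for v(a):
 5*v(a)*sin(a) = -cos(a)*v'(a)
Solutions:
 v(a) = C1*cos(a)^5


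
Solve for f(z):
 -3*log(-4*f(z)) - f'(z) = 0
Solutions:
 Integral(1/(log(-_y) + 2*log(2)), (_y, f(z)))/3 = C1 - z


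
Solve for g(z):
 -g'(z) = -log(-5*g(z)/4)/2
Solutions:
 -2*Integral(1/(log(-_y) - 2*log(2) + log(5)), (_y, g(z))) = C1 - z


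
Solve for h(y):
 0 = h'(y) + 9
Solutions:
 h(y) = C1 - 9*y


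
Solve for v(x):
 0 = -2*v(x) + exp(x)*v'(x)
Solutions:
 v(x) = C1*exp(-2*exp(-x))


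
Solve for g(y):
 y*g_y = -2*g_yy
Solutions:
 g(y) = C1 + C2*erf(y/2)


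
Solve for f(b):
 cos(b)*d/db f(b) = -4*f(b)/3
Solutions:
 f(b) = C1*(sin(b) - 1)^(2/3)/(sin(b) + 1)^(2/3)


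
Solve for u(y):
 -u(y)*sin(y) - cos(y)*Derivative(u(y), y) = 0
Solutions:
 u(y) = C1*cos(y)


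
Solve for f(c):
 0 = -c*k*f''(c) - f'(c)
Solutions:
 f(c) = C1 + c^(((re(k) - 1)*re(k) + im(k)^2)/(re(k)^2 + im(k)^2))*(C2*sin(log(c)*Abs(im(k))/(re(k)^2 + im(k)^2)) + C3*cos(log(c)*im(k)/(re(k)^2 + im(k)^2)))


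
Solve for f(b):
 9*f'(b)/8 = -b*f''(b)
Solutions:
 f(b) = C1 + C2/b^(1/8)


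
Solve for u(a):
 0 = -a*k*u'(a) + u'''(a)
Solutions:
 u(a) = C1 + Integral(C2*airyai(a*k^(1/3)) + C3*airybi(a*k^(1/3)), a)


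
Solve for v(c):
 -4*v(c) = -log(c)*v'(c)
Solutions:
 v(c) = C1*exp(4*li(c))


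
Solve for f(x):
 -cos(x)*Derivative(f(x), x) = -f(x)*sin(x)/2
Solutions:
 f(x) = C1/sqrt(cos(x))


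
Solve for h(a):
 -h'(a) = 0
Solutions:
 h(a) = C1


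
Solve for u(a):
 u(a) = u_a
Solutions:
 u(a) = C1*exp(a)


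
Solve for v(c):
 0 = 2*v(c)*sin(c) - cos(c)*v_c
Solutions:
 v(c) = C1/cos(c)^2


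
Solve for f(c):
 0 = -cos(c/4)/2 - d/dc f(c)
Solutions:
 f(c) = C1 - 2*sin(c/4)


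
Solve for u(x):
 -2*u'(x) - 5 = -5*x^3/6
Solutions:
 u(x) = C1 + 5*x^4/48 - 5*x/2


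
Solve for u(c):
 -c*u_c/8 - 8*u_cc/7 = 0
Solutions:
 u(c) = C1 + C2*erf(sqrt(14)*c/16)


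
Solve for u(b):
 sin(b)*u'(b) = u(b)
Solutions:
 u(b) = C1*sqrt(cos(b) - 1)/sqrt(cos(b) + 1)


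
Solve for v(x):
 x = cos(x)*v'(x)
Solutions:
 v(x) = C1 + Integral(x/cos(x), x)


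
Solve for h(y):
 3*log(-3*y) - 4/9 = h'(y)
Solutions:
 h(y) = C1 + 3*y*log(-y) + y*(-31/9 + 3*log(3))


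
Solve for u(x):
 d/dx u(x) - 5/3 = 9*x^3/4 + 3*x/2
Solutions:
 u(x) = C1 + 9*x^4/16 + 3*x^2/4 + 5*x/3


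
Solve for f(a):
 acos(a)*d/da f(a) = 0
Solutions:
 f(a) = C1


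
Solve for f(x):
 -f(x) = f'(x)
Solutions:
 f(x) = C1*exp(-x)


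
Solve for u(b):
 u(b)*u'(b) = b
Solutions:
 u(b) = -sqrt(C1 + b^2)
 u(b) = sqrt(C1 + b^2)


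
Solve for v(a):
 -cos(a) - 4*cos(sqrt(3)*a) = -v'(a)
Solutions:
 v(a) = C1 + sin(a) + 4*sqrt(3)*sin(sqrt(3)*a)/3


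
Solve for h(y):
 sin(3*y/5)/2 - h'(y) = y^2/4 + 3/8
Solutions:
 h(y) = C1 - y^3/12 - 3*y/8 - 5*cos(3*y/5)/6


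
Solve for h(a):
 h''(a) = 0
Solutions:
 h(a) = C1 + C2*a


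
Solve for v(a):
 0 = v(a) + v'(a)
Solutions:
 v(a) = C1*exp(-a)


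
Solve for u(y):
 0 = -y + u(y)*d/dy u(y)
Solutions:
 u(y) = -sqrt(C1 + y^2)
 u(y) = sqrt(C1 + y^2)


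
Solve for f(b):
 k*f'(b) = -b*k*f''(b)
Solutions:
 f(b) = C1 + C2*log(b)


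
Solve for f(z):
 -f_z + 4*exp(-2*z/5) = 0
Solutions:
 f(z) = C1 - 10*exp(-2*z/5)


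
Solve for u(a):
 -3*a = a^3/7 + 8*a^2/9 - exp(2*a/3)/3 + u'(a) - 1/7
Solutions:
 u(a) = C1 - a^4/28 - 8*a^3/27 - 3*a^2/2 + a/7 + exp(2*a/3)/2


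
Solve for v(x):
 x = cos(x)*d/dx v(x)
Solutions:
 v(x) = C1 + Integral(x/cos(x), x)


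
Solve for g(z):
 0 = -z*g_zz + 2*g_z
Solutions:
 g(z) = C1 + C2*z^3


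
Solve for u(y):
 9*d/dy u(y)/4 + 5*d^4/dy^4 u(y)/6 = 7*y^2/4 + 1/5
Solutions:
 u(y) = C1 + C4*exp(-3*10^(2/3)*y/10) + 7*y^3/27 + 4*y/45 + (C2*sin(3*10^(2/3)*sqrt(3)*y/20) + C3*cos(3*10^(2/3)*sqrt(3)*y/20))*exp(3*10^(2/3)*y/20)


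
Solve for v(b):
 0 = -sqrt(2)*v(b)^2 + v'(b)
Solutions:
 v(b) = -1/(C1 + sqrt(2)*b)


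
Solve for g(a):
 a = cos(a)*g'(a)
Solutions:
 g(a) = C1 + Integral(a/cos(a), a)


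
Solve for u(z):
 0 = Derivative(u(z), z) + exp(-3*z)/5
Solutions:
 u(z) = C1 + exp(-3*z)/15


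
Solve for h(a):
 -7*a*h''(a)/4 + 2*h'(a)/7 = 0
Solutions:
 h(a) = C1 + C2*a^(57/49)


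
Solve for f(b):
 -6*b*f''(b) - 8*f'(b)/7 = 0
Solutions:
 f(b) = C1 + C2*b^(17/21)


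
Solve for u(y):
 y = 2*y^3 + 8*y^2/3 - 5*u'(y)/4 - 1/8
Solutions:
 u(y) = C1 + 2*y^4/5 + 32*y^3/45 - 2*y^2/5 - y/10


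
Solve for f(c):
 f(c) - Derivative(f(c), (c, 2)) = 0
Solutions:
 f(c) = C1*exp(-c) + C2*exp(c)


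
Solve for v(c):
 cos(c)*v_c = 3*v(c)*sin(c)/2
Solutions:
 v(c) = C1/cos(c)^(3/2)


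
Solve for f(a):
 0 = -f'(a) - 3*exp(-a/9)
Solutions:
 f(a) = C1 + 27*exp(-a/9)


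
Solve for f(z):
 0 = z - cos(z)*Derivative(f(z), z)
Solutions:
 f(z) = C1 + Integral(z/cos(z), z)


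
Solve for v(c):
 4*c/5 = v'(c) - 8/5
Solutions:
 v(c) = C1 + 2*c^2/5 + 8*c/5


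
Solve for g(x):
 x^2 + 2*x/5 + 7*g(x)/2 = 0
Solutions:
 g(x) = 2*x*(-5*x - 2)/35


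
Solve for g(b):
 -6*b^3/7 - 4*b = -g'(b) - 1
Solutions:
 g(b) = C1 + 3*b^4/14 + 2*b^2 - b


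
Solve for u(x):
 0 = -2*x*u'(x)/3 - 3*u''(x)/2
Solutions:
 u(x) = C1 + C2*erf(sqrt(2)*x/3)


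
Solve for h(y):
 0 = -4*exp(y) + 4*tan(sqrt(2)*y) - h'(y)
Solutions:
 h(y) = C1 - 4*exp(y) - 2*sqrt(2)*log(cos(sqrt(2)*y))


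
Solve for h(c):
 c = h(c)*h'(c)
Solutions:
 h(c) = -sqrt(C1 + c^2)
 h(c) = sqrt(C1 + c^2)


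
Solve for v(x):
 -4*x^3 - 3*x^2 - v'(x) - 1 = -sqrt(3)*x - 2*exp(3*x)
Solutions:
 v(x) = C1 - x^4 - x^3 + sqrt(3)*x^2/2 - x + 2*exp(3*x)/3


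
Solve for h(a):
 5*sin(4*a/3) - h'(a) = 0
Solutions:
 h(a) = C1 - 15*cos(4*a/3)/4


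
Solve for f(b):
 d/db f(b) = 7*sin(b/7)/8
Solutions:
 f(b) = C1 - 49*cos(b/7)/8


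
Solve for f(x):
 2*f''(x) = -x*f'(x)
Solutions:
 f(x) = C1 + C2*erf(x/2)


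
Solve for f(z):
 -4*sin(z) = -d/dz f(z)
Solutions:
 f(z) = C1 - 4*cos(z)


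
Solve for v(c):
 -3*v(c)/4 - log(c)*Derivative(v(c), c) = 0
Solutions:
 v(c) = C1*exp(-3*li(c)/4)


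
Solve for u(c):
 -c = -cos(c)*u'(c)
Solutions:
 u(c) = C1 + Integral(c/cos(c), c)


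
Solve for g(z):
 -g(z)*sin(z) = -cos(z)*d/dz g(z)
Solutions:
 g(z) = C1/cos(z)


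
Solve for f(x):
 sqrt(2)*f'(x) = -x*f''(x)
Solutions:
 f(x) = C1 + C2*x^(1 - sqrt(2))


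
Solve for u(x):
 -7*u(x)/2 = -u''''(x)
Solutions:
 u(x) = C1*exp(-2^(3/4)*7^(1/4)*x/2) + C2*exp(2^(3/4)*7^(1/4)*x/2) + C3*sin(2^(3/4)*7^(1/4)*x/2) + C4*cos(2^(3/4)*7^(1/4)*x/2)


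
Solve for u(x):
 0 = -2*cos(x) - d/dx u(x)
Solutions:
 u(x) = C1 - 2*sin(x)


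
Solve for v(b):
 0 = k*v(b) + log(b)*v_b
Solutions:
 v(b) = C1*exp(-k*li(b))


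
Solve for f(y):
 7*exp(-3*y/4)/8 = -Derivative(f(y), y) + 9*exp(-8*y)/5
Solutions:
 f(y) = C1 - 9*exp(-8*y)/40 + 7*exp(-3*y/4)/6


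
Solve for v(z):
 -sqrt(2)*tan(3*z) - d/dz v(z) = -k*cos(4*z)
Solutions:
 v(z) = C1 + k*sin(4*z)/4 + sqrt(2)*log(cos(3*z))/3


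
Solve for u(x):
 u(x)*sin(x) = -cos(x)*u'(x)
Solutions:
 u(x) = C1*cos(x)


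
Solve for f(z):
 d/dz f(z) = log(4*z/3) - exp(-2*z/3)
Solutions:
 f(z) = C1 + z*log(z) + z*(-log(3) - 1 + 2*log(2)) + 3*exp(-2*z/3)/2


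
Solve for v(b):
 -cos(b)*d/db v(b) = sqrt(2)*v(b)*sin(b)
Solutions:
 v(b) = C1*cos(b)^(sqrt(2))


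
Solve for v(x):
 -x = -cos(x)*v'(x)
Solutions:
 v(x) = C1 + Integral(x/cos(x), x)


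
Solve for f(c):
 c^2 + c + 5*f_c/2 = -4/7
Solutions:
 f(c) = C1 - 2*c^3/15 - c^2/5 - 8*c/35


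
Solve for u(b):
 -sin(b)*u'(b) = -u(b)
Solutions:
 u(b) = C1*sqrt(cos(b) - 1)/sqrt(cos(b) + 1)


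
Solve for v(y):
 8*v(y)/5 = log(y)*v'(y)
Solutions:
 v(y) = C1*exp(8*li(y)/5)


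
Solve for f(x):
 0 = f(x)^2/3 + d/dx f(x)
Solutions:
 f(x) = 3/(C1 + x)


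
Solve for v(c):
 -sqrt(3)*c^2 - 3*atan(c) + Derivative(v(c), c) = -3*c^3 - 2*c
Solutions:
 v(c) = C1 - 3*c^4/4 + sqrt(3)*c^3/3 - c^2 + 3*c*atan(c) - 3*log(c^2 + 1)/2


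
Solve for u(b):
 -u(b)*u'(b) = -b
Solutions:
 u(b) = -sqrt(C1 + b^2)
 u(b) = sqrt(C1 + b^2)


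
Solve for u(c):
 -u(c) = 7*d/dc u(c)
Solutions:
 u(c) = C1*exp(-c/7)


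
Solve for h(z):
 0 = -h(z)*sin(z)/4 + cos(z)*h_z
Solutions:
 h(z) = C1/cos(z)^(1/4)


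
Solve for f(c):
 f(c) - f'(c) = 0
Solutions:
 f(c) = C1*exp(c)


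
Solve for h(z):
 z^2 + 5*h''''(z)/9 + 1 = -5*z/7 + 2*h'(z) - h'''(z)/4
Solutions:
 h(z) = C1 + C2*exp(-z*(3*3^(1/3)/(40*sqrt(1594) + 1597)^(1/3) + 6 + 3^(2/3)*(40*sqrt(1594) + 1597)^(1/3))/40)*sin(3*3^(1/6)*z*(-(40*sqrt(1594) + 1597)^(1/3) + 3^(2/3)/(40*sqrt(1594) + 1597)^(1/3))/40) + C3*exp(-z*(3*3^(1/3)/(40*sqrt(1594) + 1597)^(1/3) + 6 + 3^(2/3)*(40*sqrt(1594) + 1597)^(1/3))/40)*cos(3*3^(1/6)*z*(-(40*sqrt(1594) + 1597)^(1/3) + 3^(2/3)/(40*sqrt(1594) + 1597)^(1/3))/40) + C4*exp(z*(-3 + 3*3^(1/3)/(40*sqrt(1594) + 1597)^(1/3) + 3^(2/3)*(40*sqrt(1594) + 1597)^(1/3))/20) + z^3/6 + 5*z^2/28 + 5*z/8


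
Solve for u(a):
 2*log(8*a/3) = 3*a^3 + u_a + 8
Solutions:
 u(a) = C1 - 3*a^4/4 + 2*a*log(a) - 10*a + a*log(64/9)


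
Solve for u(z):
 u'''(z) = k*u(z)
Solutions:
 u(z) = C1*exp(k^(1/3)*z) + C2*exp(k^(1/3)*z*(-1 + sqrt(3)*I)/2) + C3*exp(-k^(1/3)*z*(1 + sqrt(3)*I)/2)


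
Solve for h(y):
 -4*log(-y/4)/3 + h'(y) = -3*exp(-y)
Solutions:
 h(y) = C1 + 4*y*log(-y)/3 + 4*y*(-2*log(2) - 1)/3 + 3*exp(-y)


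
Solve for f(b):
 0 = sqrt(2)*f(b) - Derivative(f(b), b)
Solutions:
 f(b) = C1*exp(sqrt(2)*b)


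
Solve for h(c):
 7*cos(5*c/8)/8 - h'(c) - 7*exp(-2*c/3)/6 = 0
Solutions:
 h(c) = C1 + 7*sin(5*c/8)/5 + 7*exp(-2*c/3)/4


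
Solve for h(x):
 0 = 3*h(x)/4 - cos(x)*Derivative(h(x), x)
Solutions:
 h(x) = C1*(sin(x) + 1)^(3/8)/(sin(x) - 1)^(3/8)


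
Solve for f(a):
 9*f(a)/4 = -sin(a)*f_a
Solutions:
 f(a) = C1*(cos(a) + 1)^(9/8)/(cos(a) - 1)^(9/8)


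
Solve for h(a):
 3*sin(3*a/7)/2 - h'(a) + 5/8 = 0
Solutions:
 h(a) = C1 + 5*a/8 - 7*cos(3*a/7)/2


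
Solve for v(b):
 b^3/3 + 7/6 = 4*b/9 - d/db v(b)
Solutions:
 v(b) = C1 - b^4/12 + 2*b^2/9 - 7*b/6


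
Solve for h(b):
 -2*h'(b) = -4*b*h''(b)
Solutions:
 h(b) = C1 + C2*b^(3/2)


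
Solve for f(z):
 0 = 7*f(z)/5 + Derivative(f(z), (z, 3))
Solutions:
 f(z) = C3*exp(-5^(2/3)*7^(1/3)*z/5) + (C1*sin(sqrt(3)*5^(2/3)*7^(1/3)*z/10) + C2*cos(sqrt(3)*5^(2/3)*7^(1/3)*z/10))*exp(5^(2/3)*7^(1/3)*z/10)


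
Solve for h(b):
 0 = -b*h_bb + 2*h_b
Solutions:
 h(b) = C1 + C2*b^3


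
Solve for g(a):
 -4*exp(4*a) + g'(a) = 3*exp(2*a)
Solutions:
 g(a) = C1 + exp(4*a) + 3*exp(2*a)/2


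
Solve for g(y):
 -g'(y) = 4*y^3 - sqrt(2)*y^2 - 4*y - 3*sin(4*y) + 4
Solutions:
 g(y) = C1 - y^4 + sqrt(2)*y^3/3 + 2*y^2 - 4*y - 3*cos(4*y)/4


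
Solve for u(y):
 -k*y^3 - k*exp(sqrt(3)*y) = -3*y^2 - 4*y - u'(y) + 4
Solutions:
 u(y) = C1 + k*y^4/4 + sqrt(3)*k*exp(sqrt(3)*y)/3 - y^3 - 2*y^2 + 4*y


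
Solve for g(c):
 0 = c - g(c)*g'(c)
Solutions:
 g(c) = -sqrt(C1 + c^2)
 g(c) = sqrt(C1 + c^2)


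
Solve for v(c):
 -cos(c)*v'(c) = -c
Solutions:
 v(c) = C1 + Integral(c/cos(c), c)


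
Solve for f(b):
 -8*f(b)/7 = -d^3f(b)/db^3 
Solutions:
 f(b) = C3*exp(2*7^(2/3)*b/7) + (C1*sin(sqrt(3)*7^(2/3)*b/7) + C2*cos(sqrt(3)*7^(2/3)*b/7))*exp(-7^(2/3)*b/7)


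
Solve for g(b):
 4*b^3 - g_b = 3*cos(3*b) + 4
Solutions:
 g(b) = C1 + b^4 - 4*b - sin(3*b)


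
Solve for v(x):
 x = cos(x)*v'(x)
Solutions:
 v(x) = C1 + Integral(x/cos(x), x)


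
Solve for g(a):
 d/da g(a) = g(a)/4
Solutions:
 g(a) = C1*exp(a/4)


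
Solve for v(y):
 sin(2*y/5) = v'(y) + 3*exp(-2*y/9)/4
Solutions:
 v(y) = C1 - 5*cos(2*y/5)/2 + 27*exp(-2*y/9)/8


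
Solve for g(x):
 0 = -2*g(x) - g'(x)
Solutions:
 g(x) = C1*exp(-2*x)


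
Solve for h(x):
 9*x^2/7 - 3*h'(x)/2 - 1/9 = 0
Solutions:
 h(x) = C1 + 2*x^3/7 - 2*x/27


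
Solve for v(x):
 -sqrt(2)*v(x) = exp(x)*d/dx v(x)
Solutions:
 v(x) = C1*exp(sqrt(2)*exp(-x))


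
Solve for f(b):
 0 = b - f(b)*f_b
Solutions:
 f(b) = -sqrt(C1 + b^2)
 f(b) = sqrt(C1 + b^2)


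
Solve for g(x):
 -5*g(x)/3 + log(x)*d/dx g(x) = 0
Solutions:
 g(x) = C1*exp(5*li(x)/3)


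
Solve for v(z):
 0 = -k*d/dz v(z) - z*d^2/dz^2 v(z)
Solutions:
 v(z) = C1 + z^(1 - re(k))*(C2*sin(log(z)*Abs(im(k))) + C3*cos(log(z)*im(k)))


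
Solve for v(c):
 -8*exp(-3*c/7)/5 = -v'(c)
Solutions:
 v(c) = C1 - 56*exp(-3*c/7)/15


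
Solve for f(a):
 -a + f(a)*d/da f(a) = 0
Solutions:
 f(a) = -sqrt(C1 + a^2)
 f(a) = sqrt(C1 + a^2)


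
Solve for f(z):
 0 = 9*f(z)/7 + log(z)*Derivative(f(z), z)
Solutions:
 f(z) = C1*exp(-9*li(z)/7)


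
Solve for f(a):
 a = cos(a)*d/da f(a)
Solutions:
 f(a) = C1 + Integral(a/cos(a), a)


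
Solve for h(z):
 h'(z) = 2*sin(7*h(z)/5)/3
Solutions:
 -2*z/3 + 5*log(cos(7*h(z)/5) - 1)/14 - 5*log(cos(7*h(z)/5) + 1)/14 = C1


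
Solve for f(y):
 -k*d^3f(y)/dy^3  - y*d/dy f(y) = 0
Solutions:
 f(y) = C1 + Integral(C2*airyai(y*(-1/k)^(1/3)) + C3*airybi(y*(-1/k)^(1/3)), y)


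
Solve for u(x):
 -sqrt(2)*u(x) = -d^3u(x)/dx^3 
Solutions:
 u(x) = C3*exp(2^(1/6)*x) + (C1*sin(2^(1/6)*sqrt(3)*x/2) + C2*cos(2^(1/6)*sqrt(3)*x/2))*exp(-2^(1/6)*x/2)


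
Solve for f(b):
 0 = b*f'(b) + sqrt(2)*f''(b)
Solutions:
 f(b) = C1 + C2*erf(2^(1/4)*b/2)


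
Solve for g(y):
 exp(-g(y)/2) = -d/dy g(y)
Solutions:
 g(y) = 2*log(C1 - y/2)


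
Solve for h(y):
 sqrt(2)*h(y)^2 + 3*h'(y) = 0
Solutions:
 h(y) = 3/(C1 + sqrt(2)*y)


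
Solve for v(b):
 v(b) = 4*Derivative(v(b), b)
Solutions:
 v(b) = C1*exp(b/4)


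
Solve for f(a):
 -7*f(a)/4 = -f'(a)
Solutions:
 f(a) = C1*exp(7*a/4)


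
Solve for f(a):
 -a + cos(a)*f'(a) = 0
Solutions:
 f(a) = C1 + Integral(a/cos(a), a)


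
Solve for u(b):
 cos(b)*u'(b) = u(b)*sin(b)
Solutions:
 u(b) = C1/cos(b)


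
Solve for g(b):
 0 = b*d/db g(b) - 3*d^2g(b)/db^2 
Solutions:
 g(b) = C1 + C2*erfi(sqrt(6)*b/6)


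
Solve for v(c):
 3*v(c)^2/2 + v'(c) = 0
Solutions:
 v(c) = 2/(C1 + 3*c)


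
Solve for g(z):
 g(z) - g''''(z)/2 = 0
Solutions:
 g(z) = C1*exp(-2^(1/4)*z) + C2*exp(2^(1/4)*z) + C3*sin(2^(1/4)*z) + C4*cos(2^(1/4)*z)


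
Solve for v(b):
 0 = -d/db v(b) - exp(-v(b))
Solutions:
 v(b) = log(C1 - b)


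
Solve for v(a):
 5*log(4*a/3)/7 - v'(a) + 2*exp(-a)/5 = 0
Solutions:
 v(a) = C1 + 5*a*log(a)/7 + 5*a*(-log(3) - 1 + 2*log(2))/7 - 2*exp(-a)/5


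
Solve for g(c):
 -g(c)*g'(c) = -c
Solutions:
 g(c) = -sqrt(C1 + c^2)
 g(c) = sqrt(C1 + c^2)


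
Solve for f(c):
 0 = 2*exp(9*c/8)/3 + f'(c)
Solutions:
 f(c) = C1 - 16*exp(9*c/8)/27


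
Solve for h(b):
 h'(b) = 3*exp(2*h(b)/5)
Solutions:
 h(b) = 5*log(-sqrt(-1/(C1 + 3*b))) - 5*log(2) + 5*log(10)/2
 h(b) = 5*log(-1/(C1 + 3*b))/2 - 5*log(2) + 5*log(10)/2


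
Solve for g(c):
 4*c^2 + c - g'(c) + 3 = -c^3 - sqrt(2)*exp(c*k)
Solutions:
 g(c) = C1 + c^4/4 + 4*c^3/3 + c^2/2 + 3*c + sqrt(2)*exp(c*k)/k


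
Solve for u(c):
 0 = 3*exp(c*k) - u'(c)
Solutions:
 u(c) = C1 + 3*exp(c*k)/k


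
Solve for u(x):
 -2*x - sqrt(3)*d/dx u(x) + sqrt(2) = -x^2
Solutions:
 u(x) = C1 + sqrt(3)*x^3/9 - sqrt(3)*x^2/3 + sqrt(6)*x/3


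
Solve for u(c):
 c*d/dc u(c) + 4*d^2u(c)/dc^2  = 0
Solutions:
 u(c) = C1 + C2*erf(sqrt(2)*c/4)


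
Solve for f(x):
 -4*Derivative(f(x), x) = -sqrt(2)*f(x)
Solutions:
 f(x) = C1*exp(sqrt(2)*x/4)


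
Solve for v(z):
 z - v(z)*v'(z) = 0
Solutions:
 v(z) = -sqrt(C1 + z^2)
 v(z) = sqrt(C1 + z^2)


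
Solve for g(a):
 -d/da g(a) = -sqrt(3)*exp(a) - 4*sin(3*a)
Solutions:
 g(a) = C1 + sqrt(3)*exp(a) - 4*cos(3*a)/3


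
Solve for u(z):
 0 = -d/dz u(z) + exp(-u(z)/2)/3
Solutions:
 u(z) = 2*log(C1 + z/6)


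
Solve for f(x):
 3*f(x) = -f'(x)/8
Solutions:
 f(x) = C1*exp(-24*x)


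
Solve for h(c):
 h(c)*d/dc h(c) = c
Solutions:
 h(c) = -sqrt(C1 + c^2)
 h(c) = sqrt(C1 + c^2)


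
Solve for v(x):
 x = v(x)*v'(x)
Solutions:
 v(x) = -sqrt(C1 + x^2)
 v(x) = sqrt(C1 + x^2)


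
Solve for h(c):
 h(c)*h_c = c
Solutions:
 h(c) = -sqrt(C1 + c^2)
 h(c) = sqrt(C1 + c^2)


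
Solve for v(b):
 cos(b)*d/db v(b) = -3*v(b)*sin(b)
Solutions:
 v(b) = C1*cos(b)^3


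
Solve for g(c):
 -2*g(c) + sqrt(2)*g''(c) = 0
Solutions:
 g(c) = C1*exp(-2^(1/4)*c) + C2*exp(2^(1/4)*c)


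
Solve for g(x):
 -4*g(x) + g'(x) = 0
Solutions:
 g(x) = C1*exp(4*x)


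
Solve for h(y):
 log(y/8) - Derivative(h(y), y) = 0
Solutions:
 h(y) = C1 + y*log(y) - y*log(8) - y


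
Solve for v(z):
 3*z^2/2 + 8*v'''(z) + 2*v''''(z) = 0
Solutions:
 v(z) = C1 + C2*z + C3*z^2 + C4*exp(-4*z) - z^5/320 + z^4/256 - z^3/256


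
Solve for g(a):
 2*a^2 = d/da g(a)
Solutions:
 g(a) = C1 + 2*a^3/3


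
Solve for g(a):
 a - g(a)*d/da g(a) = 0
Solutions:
 g(a) = -sqrt(C1 + a^2)
 g(a) = sqrt(C1 + a^2)


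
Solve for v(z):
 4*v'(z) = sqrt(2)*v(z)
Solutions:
 v(z) = C1*exp(sqrt(2)*z/4)


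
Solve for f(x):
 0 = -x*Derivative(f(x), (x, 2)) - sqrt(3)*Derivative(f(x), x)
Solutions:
 f(x) = C1 + C2*x^(1 - sqrt(3))


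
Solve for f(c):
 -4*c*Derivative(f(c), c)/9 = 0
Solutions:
 f(c) = C1


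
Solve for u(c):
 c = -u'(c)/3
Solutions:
 u(c) = C1 - 3*c^2/2


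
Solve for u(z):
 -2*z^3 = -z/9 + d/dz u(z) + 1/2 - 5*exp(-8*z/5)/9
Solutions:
 u(z) = C1 - z^4/2 + z^2/18 - z/2 - 25*exp(-8*z/5)/72


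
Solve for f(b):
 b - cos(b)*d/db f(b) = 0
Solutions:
 f(b) = C1 + Integral(b/cos(b), b)


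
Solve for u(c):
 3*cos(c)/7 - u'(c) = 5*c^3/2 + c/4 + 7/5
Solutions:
 u(c) = C1 - 5*c^4/8 - c^2/8 - 7*c/5 + 3*sin(c)/7


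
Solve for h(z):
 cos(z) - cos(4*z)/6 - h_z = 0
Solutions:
 h(z) = C1 + sin(z) - sin(4*z)/24


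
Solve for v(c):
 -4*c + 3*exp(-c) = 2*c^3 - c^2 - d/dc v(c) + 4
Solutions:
 v(c) = C1 + c^4/2 - c^3/3 + 2*c^2 + 4*c + 3*exp(-c)


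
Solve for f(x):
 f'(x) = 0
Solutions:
 f(x) = C1


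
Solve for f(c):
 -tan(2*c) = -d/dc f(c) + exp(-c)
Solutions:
 f(c) = C1 + log(tan(2*c)^2 + 1)/4 - exp(-c)


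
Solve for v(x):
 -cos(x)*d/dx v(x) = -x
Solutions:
 v(x) = C1 + Integral(x/cos(x), x)


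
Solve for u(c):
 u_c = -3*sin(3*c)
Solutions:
 u(c) = C1 + cos(3*c)


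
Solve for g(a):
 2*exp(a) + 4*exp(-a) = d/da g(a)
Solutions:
 g(a) = C1 + 2*exp(a) - 4*exp(-a)


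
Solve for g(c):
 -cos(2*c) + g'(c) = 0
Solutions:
 g(c) = C1 + sin(2*c)/2


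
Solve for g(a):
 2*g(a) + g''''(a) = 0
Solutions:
 g(a) = (C1*sin(2^(3/4)*a/2) + C2*cos(2^(3/4)*a/2))*exp(-2^(3/4)*a/2) + (C3*sin(2^(3/4)*a/2) + C4*cos(2^(3/4)*a/2))*exp(2^(3/4)*a/2)


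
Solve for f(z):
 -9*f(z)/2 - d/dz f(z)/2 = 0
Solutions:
 f(z) = C1*exp(-9*z)


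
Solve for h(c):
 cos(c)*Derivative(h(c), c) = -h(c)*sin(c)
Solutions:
 h(c) = C1*cos(c)


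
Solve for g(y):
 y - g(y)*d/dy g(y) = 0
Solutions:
 g(y) = -sqrt(C1 + y^2)
 g(y) = sqrt(C1 + y^2)


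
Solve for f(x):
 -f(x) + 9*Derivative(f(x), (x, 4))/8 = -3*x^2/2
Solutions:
 f(x) = C1*exp(-2^(3/4)*sqrt(3)*x/3) + C2*exp(2^(3/4)*sqrt(3)*x/3) + C3*sin(2^(3/4)*sqrt(3)*x/3) + C4*cos(2^(3/4)*sqrt(3)*x/3) + 3*x^2/2


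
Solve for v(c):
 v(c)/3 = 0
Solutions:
 v(c) = 0


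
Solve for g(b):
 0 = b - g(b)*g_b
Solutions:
 g(b) = -sqrt(C1 + b^2)
 g(b) = sqrt(C1 + b^2)


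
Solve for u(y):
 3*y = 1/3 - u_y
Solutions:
 u(y) = C1 - 3*y^2/2 + y/3


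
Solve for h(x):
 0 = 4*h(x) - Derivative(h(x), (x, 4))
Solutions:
 h(x) = C1*exp(-sqrt(2)*x) + C2*exp(sqrt(2)*x) + C3*sin(sqrt(2)*x) + C4*cos(sqrt(2)*x)


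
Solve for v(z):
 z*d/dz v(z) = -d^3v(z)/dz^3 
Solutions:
 v(z) = C1 + Integral(C2*airyai(-z) + C3*airybi(-z), z)


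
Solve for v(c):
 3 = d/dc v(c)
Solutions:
 v(c) = C1 + 3*c


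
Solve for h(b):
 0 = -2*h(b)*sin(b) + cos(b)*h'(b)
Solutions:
 h(b) = C1/cos(b)^2


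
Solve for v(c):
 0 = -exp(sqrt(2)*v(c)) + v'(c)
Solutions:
 v(c) = sqrt(2)*(2*log(-1/(C1 + c)) - log(2))/4


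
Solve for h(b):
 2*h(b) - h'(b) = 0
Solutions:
 h(b) = C1*exp(2*b)


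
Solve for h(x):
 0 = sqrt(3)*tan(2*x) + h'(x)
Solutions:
 h(x) = C1 + sqrt(3)*log(cos(2*x))/2


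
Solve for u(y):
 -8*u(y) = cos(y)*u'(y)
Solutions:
 u(y) = C1*(sin(y)^4 - 4*sin(y)^3 + 6*sin(y)^2 - 4*sin(y) + 1)/(sin(y)^4 + 4*sin(y)^3 + 6*sin(y)^2 + 4*sin(y) + 1)


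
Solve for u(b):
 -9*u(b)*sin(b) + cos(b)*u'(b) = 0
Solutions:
 u(b) = C1/cos(b)^9


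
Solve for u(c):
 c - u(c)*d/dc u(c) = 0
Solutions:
 u(c) = -sqrt(C1 + c^2)
 u(c) = sqrt(C1 + c^2)


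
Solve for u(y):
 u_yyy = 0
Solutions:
 u(y) = C1 + C2*y + C3*y^2


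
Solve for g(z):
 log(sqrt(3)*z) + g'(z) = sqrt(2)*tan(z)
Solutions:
 g(z) = C1 - z*log(z) - z*log(3)/2 + z - sqrt(2)*log(cos(z))


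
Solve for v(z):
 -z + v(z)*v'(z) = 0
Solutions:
 v(z) = -sqrt(C1 + z^2)
 v(z) = sqrt(C1 + z^2)


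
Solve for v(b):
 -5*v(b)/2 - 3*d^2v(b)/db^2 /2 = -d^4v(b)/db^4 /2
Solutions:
 v(b) = C1*exp(-sqrt(2)*b*sqrt(3 + sqrt(29))/2) + C2*exp(sqrt(2)*b*sqrt(3 + sqrt(29))/2) + C3*sin(sqrt(2)*b*sqrt(-3 + sqrt(29))/2) + C4*cos(sqrt(2)*b*sqrt(-3 + sqrt(29))/2)


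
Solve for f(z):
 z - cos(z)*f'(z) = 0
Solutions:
 f(z) = C1 + Integral(z/cos(z), z)


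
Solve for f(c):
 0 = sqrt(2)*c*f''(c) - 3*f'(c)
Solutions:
 f(c) = C1 + C2*c^(1 + 3*sqrt(2)/2)


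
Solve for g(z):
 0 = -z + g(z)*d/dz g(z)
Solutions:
 g(z) = -sqrt(C1 + z^2)
 g(z) = sqrt(C1 + z^2)


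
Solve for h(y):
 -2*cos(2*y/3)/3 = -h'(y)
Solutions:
 h(y) = C1 + sin(2*y/3)


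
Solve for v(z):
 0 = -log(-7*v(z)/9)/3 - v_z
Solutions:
 3*Integral(1/(log(-_y) - 2*log(3) + log(7)), (_y, v(z))) = C1 - z


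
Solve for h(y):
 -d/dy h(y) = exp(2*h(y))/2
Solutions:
 h(y) = log(-1/(C1 - y))/2
 h(y) = log(-sqrt(1/(C1 + y)))


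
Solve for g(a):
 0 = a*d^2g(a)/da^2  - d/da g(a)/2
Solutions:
 g(a) = C1 + C2*a^(3/2)


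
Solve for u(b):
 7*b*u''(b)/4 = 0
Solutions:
 u(b) = C1 + C2*b


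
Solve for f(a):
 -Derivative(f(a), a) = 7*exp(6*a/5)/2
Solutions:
 f(a) = C1 - 35*exp(6*a/5)/12


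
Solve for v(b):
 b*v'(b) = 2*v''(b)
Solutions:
 v(b) = C1 + C2*erfi(b/2)


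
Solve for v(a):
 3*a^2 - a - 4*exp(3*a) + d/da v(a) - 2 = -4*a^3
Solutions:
 v(a) = C1 - a^4 - a^3 + a^2/2 + 2*a + 4*exp(3*a)/3


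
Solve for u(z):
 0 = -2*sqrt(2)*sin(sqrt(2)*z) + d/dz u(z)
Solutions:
 u(z) = C1 - 2*cos(sqrt(2)*z)


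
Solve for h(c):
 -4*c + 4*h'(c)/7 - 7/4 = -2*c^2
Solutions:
 h(c) = C1 - 7*c^3/6 + 7*c^2/2 + 49*c/16


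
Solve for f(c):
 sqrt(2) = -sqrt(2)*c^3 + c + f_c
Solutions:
 f(c) = C1 + sqrt(2)*c^4/4 - c^2/2 + sqrt(2)*c


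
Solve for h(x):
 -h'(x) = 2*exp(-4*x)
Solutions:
 h(x) = C1 + exp(-4*x)/2


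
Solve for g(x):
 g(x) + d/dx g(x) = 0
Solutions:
 g(x) = C1*exp(-x)


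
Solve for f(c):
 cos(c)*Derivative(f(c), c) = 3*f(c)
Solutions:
 f(c) = C1*(sin(c) + 1)^(3/2)/(sin(c) - 1)^(3/2)


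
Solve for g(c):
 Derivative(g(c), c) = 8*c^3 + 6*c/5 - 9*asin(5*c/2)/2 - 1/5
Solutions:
 g(c) = C1 + 2*c^4 + 3*c^2/5 - 9*c*asin(5*c/2)/2 - c/5 - 9*sqrt(4 - 25*c^2)/10


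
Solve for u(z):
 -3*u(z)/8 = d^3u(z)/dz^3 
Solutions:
 u(z) = C3*exp(-3^(1/3)*z/2) + (C1*sin(3^(5/6)*z/4) + C2*cos(3^(5/6)*z/4))*exp(3^(1/3)*z/4)


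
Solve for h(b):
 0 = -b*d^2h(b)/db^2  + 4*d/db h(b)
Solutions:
 h(b) = C1 + C2*b^5


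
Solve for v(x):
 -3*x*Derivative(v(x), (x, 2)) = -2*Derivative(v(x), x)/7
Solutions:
 v(x) = C1 + C2*x^(23/21)


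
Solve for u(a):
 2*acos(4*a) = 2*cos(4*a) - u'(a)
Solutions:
 u(a) = C1 - 2*a*acos(4*a) + sqrt(1 - 16*a^2)/2 + sin(4*a)/2


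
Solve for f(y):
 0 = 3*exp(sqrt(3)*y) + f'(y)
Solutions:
 f(y) = C1 - sqrt(3)*exp(sqrt(3)*y)


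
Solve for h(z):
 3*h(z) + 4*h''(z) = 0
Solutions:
 h(z) = C1*sin(sqrt(3)*z/2) + C2*cos(sqrt(3)*z/2)


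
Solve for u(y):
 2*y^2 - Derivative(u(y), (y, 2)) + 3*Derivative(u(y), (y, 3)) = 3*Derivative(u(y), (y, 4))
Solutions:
 u(y) = C1 + C2*y + y^4/6 + 2*y^3 + 12*y^2 + (C3*sin(sqrt(3)*y/6) + C4*cos(sqrt(3)*y/6))*exp(y/2)


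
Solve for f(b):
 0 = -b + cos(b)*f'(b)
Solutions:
 f(b) = C1 + Integral(b/cos(b), b)


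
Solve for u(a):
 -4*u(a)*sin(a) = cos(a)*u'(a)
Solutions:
 u(a) = C1*cos(a)^4


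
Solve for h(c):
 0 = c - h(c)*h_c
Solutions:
 h(c) = -sqrt(C1 + c^2)
 h(c) = sqrt(C1 + c^2)


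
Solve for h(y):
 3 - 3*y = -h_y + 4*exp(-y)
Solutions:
 h(y) = C1 + 3*y^2/2 - 3*y - 4*exp(-y)


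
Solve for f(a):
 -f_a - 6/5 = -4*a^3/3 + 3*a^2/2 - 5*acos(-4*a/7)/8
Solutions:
 f(a) = C1 + a^4/3 - a^3/2 + 5*a*acos(-4*a/7)/8 - 6*a/5 + 5*sqrt(49 - 16*a^2)/32


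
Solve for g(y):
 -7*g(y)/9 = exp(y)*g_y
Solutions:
 g(y) = C1*exp(7*exp(-y)/9)


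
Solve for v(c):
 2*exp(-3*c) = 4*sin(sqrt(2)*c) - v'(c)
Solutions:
 v(c) = C1 - 2*sqrt(2)*cos(sqrt(2)*c) + 2*exp(-3*c)/3


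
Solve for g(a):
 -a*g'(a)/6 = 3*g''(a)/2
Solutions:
 g(a) = C1 + C2*erf(sqrt(2)*a/6)


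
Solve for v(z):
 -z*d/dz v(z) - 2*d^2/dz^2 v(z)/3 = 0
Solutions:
 v(z) = C1 + C2*erf(sqrt(3)*z/2)


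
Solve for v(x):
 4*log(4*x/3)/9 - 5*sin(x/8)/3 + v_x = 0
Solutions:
 v(x) = C1 - 4*x*log(x)/9 - 8*x*log(2)/9 + 4*x/9 + 4*x*log(3)/9 - 40*cos(x/8)/3


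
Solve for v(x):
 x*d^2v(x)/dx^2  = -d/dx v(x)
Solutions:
 v(x) = C1 + C2*log(x)


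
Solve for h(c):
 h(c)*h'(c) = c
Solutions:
 h(c) = -sqrt(C1 + c^2)
 h(c) = sqrt(C1 + c^2)


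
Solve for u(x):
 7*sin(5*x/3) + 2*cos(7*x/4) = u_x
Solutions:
 u(x) = C1 + 8*sin(7*x/4)/7 - 21*cos(5*x/3)/5


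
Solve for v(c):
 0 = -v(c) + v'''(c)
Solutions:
 v(c) = C3*exp(c) + (C1*sin(sqrt(3)*c/2) + C2*cos(sqrt(3)*c/2))*exp(-c/2)


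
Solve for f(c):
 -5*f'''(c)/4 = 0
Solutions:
 f(c) = C1 + C2*c + C3*c^2


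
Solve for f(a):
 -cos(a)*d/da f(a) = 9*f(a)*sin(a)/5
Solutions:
 f(a) = C1*cos(a)^(9/5)


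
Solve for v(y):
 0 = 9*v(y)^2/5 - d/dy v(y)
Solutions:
 v(y) = -5/(C1 + 9*y)


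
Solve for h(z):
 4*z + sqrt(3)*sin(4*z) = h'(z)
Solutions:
 h(z) = C1 + 2*z^2 - sqrt(3)*cos(4*z)/4


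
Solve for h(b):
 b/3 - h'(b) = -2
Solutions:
 h(b) = C1 + b^2/6 + 2*b


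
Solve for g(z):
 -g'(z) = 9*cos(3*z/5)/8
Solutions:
 g(z) = C1 - 15*sin(3*z/5)/8


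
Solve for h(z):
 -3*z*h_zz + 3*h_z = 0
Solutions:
 h(z) = C1 + C2*z^2


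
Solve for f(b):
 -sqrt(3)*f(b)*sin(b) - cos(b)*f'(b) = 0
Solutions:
 f(b) = C1*cos(b)^(sqrt(3))


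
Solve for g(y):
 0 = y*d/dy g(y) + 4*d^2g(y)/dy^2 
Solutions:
 g(y) = C1 + C2*erf(sqrt(2)*y/4)


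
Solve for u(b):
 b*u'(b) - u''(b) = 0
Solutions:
 u(b) = C1 + C2*erfi(sqrt(2)*b/2)


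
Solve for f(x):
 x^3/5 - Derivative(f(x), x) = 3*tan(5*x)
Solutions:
 f(x) = C1 + x^4/20 + 3*log(cos(5*x))/5


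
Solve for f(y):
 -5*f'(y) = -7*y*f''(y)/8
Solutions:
 f(y) = C1 + C2*y^(47/7)


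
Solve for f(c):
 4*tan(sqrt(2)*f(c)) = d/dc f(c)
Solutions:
 f(c) = sqrt(2)*(pi - asin(C1*exp(4*sqrt(2)*c)))/2
 f(c) = sqrt(2)*asin(C1*exp(4*sqrt(2)*c))/2


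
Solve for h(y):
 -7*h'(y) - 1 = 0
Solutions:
 h(y) = C1 - y/7


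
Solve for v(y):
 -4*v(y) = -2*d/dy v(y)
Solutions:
 v(y) = C1*exp(2*y)


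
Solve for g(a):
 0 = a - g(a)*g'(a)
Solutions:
 g(a) = -sqrt(C1 + a^2)
 g(a) = sqrt(C1 + a^2)


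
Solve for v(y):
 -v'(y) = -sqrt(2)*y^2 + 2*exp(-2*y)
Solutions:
 v(y) = C1 + sqrt(2)*y^3/3 + exp(-2*y)


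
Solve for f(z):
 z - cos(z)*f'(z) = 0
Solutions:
 f(z) = C1 + Integral(z/cos(z), z)


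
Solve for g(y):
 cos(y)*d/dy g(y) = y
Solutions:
 g(y) = C1 + Integral(y/cos(y), y)


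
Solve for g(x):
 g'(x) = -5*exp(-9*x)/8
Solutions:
 g(x) = C1 + 5*exp(-9*x)/72


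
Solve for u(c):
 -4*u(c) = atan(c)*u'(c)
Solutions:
 u(c) = C1*exp(-4*Integral(1/atan(c), c))


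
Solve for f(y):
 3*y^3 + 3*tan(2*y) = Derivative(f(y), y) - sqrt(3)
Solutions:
 f(y) = C1 + 3*y^4/4 + sqrt(3)*y - 3*log(cos(2*y))/2


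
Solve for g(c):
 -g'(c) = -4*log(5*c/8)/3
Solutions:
 g(c) = C1 + 4*c*log(c)/3 - 4*c*log(2) - 4*c/3 + 4*c*log(5)/3


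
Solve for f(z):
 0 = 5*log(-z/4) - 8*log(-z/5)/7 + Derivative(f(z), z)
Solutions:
 f(z) = C1 - 27*z*log(-z)/7 + z*(-8*log(5)/7 + 27/7 + 10*log(2))


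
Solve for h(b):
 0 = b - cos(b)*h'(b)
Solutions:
 h(b) = C1 + Integral(b/cos(b), b)


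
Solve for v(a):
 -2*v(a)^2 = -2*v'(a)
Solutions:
 v(a) = -1/(C1 + a)


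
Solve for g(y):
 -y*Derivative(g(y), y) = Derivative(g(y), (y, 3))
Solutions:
 g(y) = C1 + Integral(C2*airyai(-y) + C3*airybi(-y), y)


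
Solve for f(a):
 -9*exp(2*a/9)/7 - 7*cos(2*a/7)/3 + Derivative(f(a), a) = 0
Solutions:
 f(a) = C1 + 81*exp(2*a/9)/14 + 49*sin(2*a/7)/6


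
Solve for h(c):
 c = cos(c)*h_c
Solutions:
 h(c) = C1 + Integral(c/cos(c), c)


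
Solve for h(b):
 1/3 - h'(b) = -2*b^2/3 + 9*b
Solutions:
 h(b) = C1 + 2*b^3/9 - 9*b^2/2 + b/3


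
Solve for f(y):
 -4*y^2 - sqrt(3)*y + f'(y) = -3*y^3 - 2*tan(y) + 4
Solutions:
 f(y) = C1 - 3*y^4/4 + 4*y^3/3 + sqrt(3)*y^2/2 + 4*y + 2*log(cos(y))


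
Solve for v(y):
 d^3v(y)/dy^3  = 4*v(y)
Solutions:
 v(y) = C3*exp(2^(2/3)*y) + (C1*sin(2^(2/3)*sqrt(3)*y/2) + C2*cos(2^(2/3)*sqrt(3)*y/2))*exp(-2^(2/3)*y/2)


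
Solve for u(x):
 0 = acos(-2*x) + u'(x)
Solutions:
 u(x) = C1 - x*acos(-2*x) - sqrt(1 - 4*x^2)/2


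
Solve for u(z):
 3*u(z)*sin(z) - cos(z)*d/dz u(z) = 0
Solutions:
 u(z) = C1/cos(z)^3


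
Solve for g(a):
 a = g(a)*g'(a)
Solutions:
 g(a) = -sqrt(C1 + a^2)
 g(a) = sqrt(C1 + a^2)


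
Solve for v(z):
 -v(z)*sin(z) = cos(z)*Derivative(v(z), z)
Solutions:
 v(z) = C1*cos(z)


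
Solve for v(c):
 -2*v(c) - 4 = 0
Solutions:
 v(c) = -2


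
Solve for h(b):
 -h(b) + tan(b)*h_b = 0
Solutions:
 h(b) = C1*sin(b)


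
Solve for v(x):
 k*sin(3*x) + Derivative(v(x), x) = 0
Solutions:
 v(x) = C1 + k*cos(3*x)/3


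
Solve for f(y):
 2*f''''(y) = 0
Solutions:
 f(y) = C1 + C2*y + C3*y^2 + C4*y^3


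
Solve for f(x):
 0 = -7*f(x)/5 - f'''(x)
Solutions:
 f(x) = C3*exp(-5^(2/3)*7^(1/3)*x/5) + (C1*sin(sqrt(3)*5^(2/3)*7^(1/3)*x/10) + C2*cos(sqrt(3)*5^(2/3)*7^(1/3)*x/10))*exp(5^(2/3)*7^(1/3)*x/10)


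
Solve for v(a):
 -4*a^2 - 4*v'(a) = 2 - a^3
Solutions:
 v(a) = C1 + a^4/16 - a^3/3 - a/2


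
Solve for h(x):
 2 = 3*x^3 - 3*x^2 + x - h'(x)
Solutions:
 h(x) = C1 + 3*x^4/4 - x^3 + x^2/2 - 2*x


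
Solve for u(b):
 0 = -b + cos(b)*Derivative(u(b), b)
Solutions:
 u(b) = C1 + Integral(b/cos(b), b)


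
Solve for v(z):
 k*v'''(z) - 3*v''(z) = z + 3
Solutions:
 v(z) = C1 + C2*z + C3*exp(3*z/k) - z^3/18 + z^2*(-k - 9)/18


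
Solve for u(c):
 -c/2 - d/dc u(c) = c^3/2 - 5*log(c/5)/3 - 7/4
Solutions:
 u(c) = C1 - c^4/8 - c^2/4 + 5*c*log(c)/3 - 5*c*log(5)/3 + c/12


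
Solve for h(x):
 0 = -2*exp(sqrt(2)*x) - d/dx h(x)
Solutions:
 h(x) = C1 - sqrt(2)*exp(sqrt(2)*x)


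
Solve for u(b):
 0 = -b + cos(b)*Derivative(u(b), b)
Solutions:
 u(b) = C1 + Integral(b/cos(b), b)


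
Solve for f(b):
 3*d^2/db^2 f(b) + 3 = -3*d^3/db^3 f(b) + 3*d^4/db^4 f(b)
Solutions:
 f(b) = C1 + C2*b + C3*exp(b*(1 - sqrt(5))/2) + C4*exp(b*(1 + sqrt(5))/2) - b^2/2


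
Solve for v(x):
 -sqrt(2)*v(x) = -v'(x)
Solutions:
 v(x) = C1*exp(sqrt(2)*x)


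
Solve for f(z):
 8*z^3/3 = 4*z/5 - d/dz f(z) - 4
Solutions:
 f(z) = C1 - 2*z^4/3 + 2*z^2/5 - 4*z


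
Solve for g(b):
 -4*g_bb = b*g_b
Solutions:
 g(b) = C1 + C2*erf(sqrt(2)*b/4)


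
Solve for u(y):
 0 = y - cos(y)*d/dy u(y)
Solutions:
 u(y) = C1 + Integral(y/cos(y), y)


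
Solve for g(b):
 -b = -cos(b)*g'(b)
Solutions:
 g(b) = C1 + Integral(b/cos(b), b)


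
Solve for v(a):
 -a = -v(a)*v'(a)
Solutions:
 v(a) = -sqrt(C1 + a^2)
 v(a) = sqrt(C1 + a^2)


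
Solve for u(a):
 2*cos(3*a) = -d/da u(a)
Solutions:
 u(a) = C1 - 2*sin(3*a)/3


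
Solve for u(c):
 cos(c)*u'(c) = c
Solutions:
 u(c) = C1 + Integral(c/cos(c), c)


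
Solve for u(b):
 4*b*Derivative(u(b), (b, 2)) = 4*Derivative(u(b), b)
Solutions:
 u(b) = C1 + C2*b^2


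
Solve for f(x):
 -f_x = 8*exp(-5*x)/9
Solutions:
 f(x) = C1 + 8*exp(-5*x)/45


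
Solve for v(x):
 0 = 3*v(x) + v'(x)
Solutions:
 v(x) = C1*exp(-3*x)


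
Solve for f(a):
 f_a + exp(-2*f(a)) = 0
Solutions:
 f(a) = log(-sqrt(C1 - 2*a))
 f(a) = log(C1 - 2*a)/2


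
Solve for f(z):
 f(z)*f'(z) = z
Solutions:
 f(z) = -sqrt(C1 + z^2)
 f(z) = sqrt(C1 + z^2)


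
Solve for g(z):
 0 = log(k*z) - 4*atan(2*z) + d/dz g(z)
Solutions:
 g(z) = C1 - z*log(k*z) + 4*z*atan(2*z) + z - log(4*z^2 + 1)


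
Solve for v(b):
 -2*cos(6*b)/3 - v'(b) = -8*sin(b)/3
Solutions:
 v(b) = C1 - sin(6*b)/9 - 8*cos(b)/3


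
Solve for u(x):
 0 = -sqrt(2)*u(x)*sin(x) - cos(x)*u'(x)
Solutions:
 u(x) = C1*cos(x)^(sqrt(2))


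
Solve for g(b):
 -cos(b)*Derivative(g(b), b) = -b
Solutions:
 g(b) = C1 + Integral(b/cos(b), b)


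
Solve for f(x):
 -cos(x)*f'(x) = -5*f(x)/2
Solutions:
 f(x) = C1*(sin(x) + 1)^(5/4)/(sin(x) - 1)^(5/4)


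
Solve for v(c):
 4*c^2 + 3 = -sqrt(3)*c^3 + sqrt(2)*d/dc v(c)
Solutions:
 v(c) = C1 + sqrt(6)*c^4/8 + 2*sqrt(2)*c^3/3 + 3*sqrt(2)*c/2


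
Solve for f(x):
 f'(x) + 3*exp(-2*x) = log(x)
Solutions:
 f(x) = C1 + x*log(x) - x + 3*exp(-2*x)/2


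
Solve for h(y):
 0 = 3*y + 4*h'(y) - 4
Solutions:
 h(y) = C1 - 3*y^2/8 + y


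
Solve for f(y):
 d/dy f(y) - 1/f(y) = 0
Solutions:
 f(y) = -sqrt(C1 + 2*y)
 f(y) = sqrt(C1 + 2*y)


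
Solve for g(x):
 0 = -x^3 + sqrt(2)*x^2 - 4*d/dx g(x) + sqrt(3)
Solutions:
 g(x) = C1 - x^4/16 + sqrt(2)*x^3/12 + sqrt(3)*x/4


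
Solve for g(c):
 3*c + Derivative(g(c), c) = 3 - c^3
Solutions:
 g(c) = C1 - c^4/4 - 3*c^2/2 + 3*c


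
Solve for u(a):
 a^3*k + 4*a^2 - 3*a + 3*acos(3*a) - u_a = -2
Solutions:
 u(a) = C1 + a^4*k/4 + 4*a^3/3 - 3*a^2/2 + 3*a*acos(3*a) + 2*a - sqrt(1 - 9*a^2)


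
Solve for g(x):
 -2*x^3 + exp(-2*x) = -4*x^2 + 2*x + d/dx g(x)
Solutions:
 g(x) = C1 - x^4/2 + 4*x^3/3 - x^2 - exp(-2*x)/2


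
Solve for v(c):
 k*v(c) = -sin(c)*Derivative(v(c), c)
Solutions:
 v(c) = C1*exp(k*(-log(cos(c) - 1) + log(cos(c) + 1))/2)


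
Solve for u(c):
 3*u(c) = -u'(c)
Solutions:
 u(c) = C1*exp(-3*c)


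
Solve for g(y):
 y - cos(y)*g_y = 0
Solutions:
 g(y) = C1 + Integral(y/cos(y), y)


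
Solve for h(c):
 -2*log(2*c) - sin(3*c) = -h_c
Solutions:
 h(c) = C1 + 2*c*log(c) - 2*c + 2*c*log(2) - cos(3*c)/3


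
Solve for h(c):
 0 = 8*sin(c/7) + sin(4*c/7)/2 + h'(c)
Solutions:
 h(c) = C1 + 56*cos(c/7) + 7*cos(4*c/7)/8


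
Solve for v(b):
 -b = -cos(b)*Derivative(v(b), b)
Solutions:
 v(b) = C1 + Integral(b/cos(b), b)


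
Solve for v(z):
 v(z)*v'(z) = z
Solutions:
 v(z) = -sqrt(C1 + z^2)
 v(z) = sqrt(C1 + z^2)


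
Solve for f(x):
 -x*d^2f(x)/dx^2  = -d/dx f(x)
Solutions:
 f(x) = C1 + C2*x^2


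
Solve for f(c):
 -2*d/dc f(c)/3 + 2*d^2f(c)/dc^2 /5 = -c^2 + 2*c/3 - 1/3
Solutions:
 f(c) = C1 + C2*exp(5*c/3) + c^3/2 + 2*c^2/5 + 49*c/50


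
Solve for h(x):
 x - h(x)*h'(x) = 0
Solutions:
 h(x) = -sqrt(C1 + x^2)
 h(x) = sqrt(C1 + x^2)


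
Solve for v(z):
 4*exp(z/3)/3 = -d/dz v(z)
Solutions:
 v(z) = C1 - 4*exp(z/3)


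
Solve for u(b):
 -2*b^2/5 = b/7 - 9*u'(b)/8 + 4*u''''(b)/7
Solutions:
 u(b) = C1 + C4*exp(126^(1/3)*b/4) + 16*b^3/135 + 4*b^2/63 + (C2*sin(3*14^(1/3)*3^(1/6)*b/8) + C3*cos(3*14^(1/3)*3^(1/6)*b/8))*exp(-126^(1/3)*b/8)


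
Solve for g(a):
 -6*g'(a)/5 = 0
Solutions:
 g(a) = C1


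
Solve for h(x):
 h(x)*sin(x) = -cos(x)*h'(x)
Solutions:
 h(x) = C1*cos(x)


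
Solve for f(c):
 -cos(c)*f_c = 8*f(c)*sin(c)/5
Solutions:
 f(c) = C1*cos(c)^(8/5)


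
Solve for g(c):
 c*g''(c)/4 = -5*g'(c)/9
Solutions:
 g(c) = C1 + C2/c^(11/9)


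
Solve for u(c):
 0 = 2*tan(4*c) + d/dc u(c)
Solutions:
 u(c) = C1 + log(cos(4*c))/2


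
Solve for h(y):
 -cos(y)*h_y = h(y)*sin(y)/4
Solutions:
 h(y) = C1*cos(y)^(1/4)


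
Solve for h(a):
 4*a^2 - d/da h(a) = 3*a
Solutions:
 h(a) = C1 + 4*a^3/3 - 3*a^2/2


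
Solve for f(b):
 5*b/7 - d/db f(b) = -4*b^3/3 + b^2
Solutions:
 f(b) = C1 + b^4/3 - b^3/3 + 5*b^2/14


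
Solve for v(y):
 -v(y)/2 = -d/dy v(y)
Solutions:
 v(y) = C1*exp(y/2)


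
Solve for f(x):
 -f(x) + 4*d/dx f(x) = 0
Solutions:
 f(x) = C1*exp(x/4)


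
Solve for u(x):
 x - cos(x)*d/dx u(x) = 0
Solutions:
 u(x) = C1 + Integral(x/cos(x), x)


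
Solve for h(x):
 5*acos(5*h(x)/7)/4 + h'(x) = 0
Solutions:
 Integral(1/acos(5*_y/7), (_y, h(x))) = C1 - 5*x/4


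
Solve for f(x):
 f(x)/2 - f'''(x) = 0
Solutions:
 f(x) = C3*exp(2^(2/3)*x/2) + (C1*sin(2^(2/3)*sqrt(3)*x/4) + C2*cos(2^(2/3)*sqrt(3)*x/4))*exp(-2^(2/3)*x/4)


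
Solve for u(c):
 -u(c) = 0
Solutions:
 u(c) = 0


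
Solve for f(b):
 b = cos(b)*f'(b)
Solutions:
 f(b) = C1 + Integral(b/cos(b), b)


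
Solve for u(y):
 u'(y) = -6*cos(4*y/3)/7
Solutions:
 u(y) = C1 - 9*sin(4*y/3)/14


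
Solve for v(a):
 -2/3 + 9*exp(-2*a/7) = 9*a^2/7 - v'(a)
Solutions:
 v(a) = C1 + 3*a^3/7 + 2*a/3 + 63*exp(-2*a/7)/2


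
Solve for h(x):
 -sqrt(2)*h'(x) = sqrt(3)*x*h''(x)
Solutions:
 h(x) = C1 + C2*x^(1 - sqrt(6)/3)


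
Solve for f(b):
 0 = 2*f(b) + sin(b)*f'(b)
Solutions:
 f(b) = C1*(cos(b) + 1)/(cos(b) - 1)


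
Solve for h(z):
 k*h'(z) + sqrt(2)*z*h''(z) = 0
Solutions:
 h(z) = C1 + z^(-sqrt(2)*re(k)/2 + 1)*(C2*sin(sqrt(2)*log(z)*Abs(im(k))/2) + C3*cos(sqrt(2)*log(z)*im(k)/2))


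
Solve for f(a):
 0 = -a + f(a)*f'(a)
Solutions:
 f(a) = -sqrt(C1 + a^2)
 f(a) = sqrt(C1 + a^2)


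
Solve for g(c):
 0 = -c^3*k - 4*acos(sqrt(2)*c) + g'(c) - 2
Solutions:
 g(c) = C1 + c^4*k/4 + 4*c*acos(sqrt(2)*c) + 2*c - 2*sqrt(2)*sqrt(1 - 2*c^2)


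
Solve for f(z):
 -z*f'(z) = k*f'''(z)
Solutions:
 f(z) = C1 + Integral(C2*airyai(z*(-1/k)^(1/3)) + C3*airybi(z*(-1/k)^(1/3)), z)


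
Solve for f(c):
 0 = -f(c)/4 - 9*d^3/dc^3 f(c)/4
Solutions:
 f(c) = C3*exp(-3^(1/3)*c/3) + (C1*sin(3^(5/6)*c/6) + C2*cos(3^(5/6)*c/6))*exp(3^(1/3)*c/6)


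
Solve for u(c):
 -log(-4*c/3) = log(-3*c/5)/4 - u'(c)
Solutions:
 u(c) = C1 + 5*c*log(-c)/4 + c*(-log(15) - 5/4 + log(3)/4 + 3*log(5)/4 + 2*log(2))


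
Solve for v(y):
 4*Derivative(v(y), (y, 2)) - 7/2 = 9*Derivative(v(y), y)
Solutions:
 v(y) = C1 + C2*exp(9*y/4) - 7*y/18


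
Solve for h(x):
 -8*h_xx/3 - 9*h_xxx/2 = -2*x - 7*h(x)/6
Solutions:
 h(x) = C1*exp(-x*(512*2^(1/3)/(81*sqrt(2549337) + 129589)^(1/3) + 64 + 2^(2/3)*(81*sqrt(2549337) + 129589)^(1/3))/324)*sin(2^(1/3)*sqrt(3)*x*(-2^(1/3)*(81*sqrt(2549337) + 129589)^(1/3) + 512/(81*sqrt(2549337) + 129589)^(1/3))/324) + C2*exp(-x*(512*2^(1/3)/(81*sqrt(2549337) + 129589)^(1/3) + 64 + 2^(2/3)*(81*sqrt(2549337) + 129589)^(1/3))/324)*cos(2^(1/3)*sqrt(3)*x*(-2^(1/3)*(81*sqrt(2549337) + 129589)^(1/3) + 512/(81*sqrt(2549337) + 129589)^(1/3))/324) + C3*exp(x*(-32 + 512*2^(1/3)/(81*sqrt(2549337) + 129589)^(1/3) + 2^(2/3)*(81*sqrt(2549337) + 129589)^(1/3))/162) - 12*x/7
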